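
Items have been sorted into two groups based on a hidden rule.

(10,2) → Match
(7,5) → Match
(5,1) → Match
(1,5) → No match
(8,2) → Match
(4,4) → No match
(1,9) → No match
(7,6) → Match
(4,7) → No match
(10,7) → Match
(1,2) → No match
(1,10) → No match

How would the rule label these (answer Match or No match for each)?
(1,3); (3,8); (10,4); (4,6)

No match, No match, Match, No match

A rule that fits every label: first > second — true of each 'Match' example, false of each 'No match' one.
(1,3) → 1 < 3 → No match.
(3,8) → 3 < 8 → No match.
(10,4) → 10 > 4 → Match.
(4,6) → 4 < 6 → No match.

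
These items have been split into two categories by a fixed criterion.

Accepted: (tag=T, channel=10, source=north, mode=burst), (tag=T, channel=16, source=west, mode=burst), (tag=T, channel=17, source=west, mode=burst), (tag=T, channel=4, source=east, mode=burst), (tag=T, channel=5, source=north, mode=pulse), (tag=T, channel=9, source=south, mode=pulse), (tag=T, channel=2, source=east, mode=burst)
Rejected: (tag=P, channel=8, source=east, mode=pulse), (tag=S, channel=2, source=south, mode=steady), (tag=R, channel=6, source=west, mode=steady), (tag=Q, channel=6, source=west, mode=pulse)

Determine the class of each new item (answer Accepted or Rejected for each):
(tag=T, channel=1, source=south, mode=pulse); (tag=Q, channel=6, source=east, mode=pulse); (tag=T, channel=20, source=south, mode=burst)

Accepted, Rejected, Accepted

'Accepted' ⟺ tag is T.
Accepted: (tag=T, channel=1, source=south, mode=pulse), since tag is T.
Rejected: (tag=Q, channel=6, source=east, mode=pulse), since tag is Q.
Accepted: (tag=T, channel=20, source=south, mode=burst), since tag is T.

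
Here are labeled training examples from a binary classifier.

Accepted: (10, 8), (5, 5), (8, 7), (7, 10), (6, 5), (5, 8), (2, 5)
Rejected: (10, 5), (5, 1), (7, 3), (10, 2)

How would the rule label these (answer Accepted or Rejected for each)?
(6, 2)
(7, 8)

Rejected, Accepted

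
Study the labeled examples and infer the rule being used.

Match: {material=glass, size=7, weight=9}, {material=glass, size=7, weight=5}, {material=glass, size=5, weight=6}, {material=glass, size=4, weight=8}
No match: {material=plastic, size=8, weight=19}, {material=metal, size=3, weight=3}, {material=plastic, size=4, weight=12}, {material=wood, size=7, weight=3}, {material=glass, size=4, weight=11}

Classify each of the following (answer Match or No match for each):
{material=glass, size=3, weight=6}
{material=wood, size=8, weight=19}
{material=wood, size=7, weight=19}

Match, No match, No match

All 'Match' examples share one property — material is glass AND weight ≤ 9 — and every 'No match' example lacks it.
{material=glass, size=3, weight=6} — material is glass, weight = 6, hence Match.
{material=wood, size=8, weight=19} — material is wood, weight = 19, hence No match.
{material=wood, size=7, weight=19} — material is wood, weight = 19, hence No match.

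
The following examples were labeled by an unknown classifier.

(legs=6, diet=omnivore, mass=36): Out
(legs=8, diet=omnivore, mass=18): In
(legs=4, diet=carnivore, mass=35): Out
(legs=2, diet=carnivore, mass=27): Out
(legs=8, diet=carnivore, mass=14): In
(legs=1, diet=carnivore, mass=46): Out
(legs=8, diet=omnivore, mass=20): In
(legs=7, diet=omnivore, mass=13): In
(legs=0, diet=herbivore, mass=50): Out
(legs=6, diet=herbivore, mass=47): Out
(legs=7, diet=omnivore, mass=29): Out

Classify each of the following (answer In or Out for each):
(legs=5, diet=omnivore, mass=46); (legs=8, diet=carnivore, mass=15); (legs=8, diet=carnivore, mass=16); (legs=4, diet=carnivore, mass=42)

Out, In, In, Out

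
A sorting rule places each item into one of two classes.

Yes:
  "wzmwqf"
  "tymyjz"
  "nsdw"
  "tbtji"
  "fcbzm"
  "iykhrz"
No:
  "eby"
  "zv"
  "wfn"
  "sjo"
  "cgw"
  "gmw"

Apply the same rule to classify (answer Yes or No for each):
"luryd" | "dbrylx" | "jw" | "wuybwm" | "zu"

Yes, Yes, No, Yes, No

The classifier is using: length ≥ 4.
"luryd" — length 5, hence Yes.
"dbrylx" — length 6, hence Yes.
"jw" — length 2, hence No.
"wuybwm" — length 6, hence Yes.
"zu" — length 2, hence No.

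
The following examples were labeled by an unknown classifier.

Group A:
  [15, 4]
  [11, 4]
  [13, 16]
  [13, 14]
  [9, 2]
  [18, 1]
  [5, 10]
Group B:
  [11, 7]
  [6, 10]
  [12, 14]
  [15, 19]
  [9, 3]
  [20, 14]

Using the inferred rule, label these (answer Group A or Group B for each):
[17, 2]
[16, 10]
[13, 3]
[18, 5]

Comparing the two groups points to one rule — sum is odd.
Group A: [17, 2], since 17+2 = 19.
Group B: [16, 10], since 16+10 = 26.
Group B: [13, 3], since 13+3 = 16.
Group A: [18, 5], since 18+5 = 23.

Group A, Group B, Group B, Group A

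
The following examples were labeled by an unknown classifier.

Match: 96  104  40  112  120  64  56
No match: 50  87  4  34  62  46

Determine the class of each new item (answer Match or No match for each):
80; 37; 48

Match, No match, Match

'Match' ⟺ multiple of 8.
80: 80 = 8·10 — passes, so Match.
37: 37 = 8·4 + 5 — does not satisfy this, so No match.
48: 48 = 8·6 — passes, so Match.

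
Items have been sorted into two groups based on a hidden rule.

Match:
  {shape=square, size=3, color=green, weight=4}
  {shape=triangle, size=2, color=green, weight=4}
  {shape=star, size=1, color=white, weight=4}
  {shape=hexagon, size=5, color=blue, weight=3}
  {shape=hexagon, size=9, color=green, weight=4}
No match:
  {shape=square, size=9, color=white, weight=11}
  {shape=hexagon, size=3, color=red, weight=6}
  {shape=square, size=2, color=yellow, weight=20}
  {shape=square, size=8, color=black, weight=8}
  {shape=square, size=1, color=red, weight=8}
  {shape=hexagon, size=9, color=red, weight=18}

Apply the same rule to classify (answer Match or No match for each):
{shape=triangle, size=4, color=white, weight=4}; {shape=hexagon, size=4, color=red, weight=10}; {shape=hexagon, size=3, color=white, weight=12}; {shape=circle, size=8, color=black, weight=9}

All 'Match' examples share one property — weight ≤ 4 — and every 'No match' example lacks it.

Match, No match, No match, No match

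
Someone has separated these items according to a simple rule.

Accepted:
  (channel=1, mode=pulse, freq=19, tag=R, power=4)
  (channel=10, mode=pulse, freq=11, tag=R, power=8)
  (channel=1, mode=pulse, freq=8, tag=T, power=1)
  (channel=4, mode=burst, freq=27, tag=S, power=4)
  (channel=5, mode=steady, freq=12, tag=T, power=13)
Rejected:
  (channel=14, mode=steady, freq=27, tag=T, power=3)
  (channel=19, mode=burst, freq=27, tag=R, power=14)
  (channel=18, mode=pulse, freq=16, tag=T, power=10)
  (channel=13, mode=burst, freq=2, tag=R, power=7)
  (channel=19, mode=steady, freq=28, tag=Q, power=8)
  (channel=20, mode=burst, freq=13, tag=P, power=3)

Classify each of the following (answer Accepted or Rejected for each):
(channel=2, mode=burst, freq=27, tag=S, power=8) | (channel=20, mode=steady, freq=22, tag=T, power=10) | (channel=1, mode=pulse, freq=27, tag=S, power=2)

The classifier is using: channel ≤ 10.
(channel=2, mode=burst, freq=27, tag=S, power=8): channel = 2, satisfies this → Accepted. (channel=20, mode=steady, freq=22, tag=T, power=10): channel = 20, fails this test → Rejected. (channel=1, mode=pulse, freq=27, tag=S, power=2): channel = 1, satisfies this → Accepted.

Accepted, Rejected, Accepted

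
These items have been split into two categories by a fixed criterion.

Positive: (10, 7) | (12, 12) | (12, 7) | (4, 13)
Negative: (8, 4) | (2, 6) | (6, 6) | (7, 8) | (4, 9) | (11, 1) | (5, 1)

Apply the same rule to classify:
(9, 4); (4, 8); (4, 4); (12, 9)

Negative, Negative, Negative, Positive

The rule appears to be: sum ≥ 17.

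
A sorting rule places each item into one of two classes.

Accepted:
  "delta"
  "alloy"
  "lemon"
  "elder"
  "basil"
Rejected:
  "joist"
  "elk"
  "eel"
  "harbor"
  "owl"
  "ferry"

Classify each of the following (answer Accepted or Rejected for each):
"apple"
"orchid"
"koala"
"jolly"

One predicate separates the groups cleanly: length 5 AND contains 'l'.

Accepted, Rejected, Accepted, Accepted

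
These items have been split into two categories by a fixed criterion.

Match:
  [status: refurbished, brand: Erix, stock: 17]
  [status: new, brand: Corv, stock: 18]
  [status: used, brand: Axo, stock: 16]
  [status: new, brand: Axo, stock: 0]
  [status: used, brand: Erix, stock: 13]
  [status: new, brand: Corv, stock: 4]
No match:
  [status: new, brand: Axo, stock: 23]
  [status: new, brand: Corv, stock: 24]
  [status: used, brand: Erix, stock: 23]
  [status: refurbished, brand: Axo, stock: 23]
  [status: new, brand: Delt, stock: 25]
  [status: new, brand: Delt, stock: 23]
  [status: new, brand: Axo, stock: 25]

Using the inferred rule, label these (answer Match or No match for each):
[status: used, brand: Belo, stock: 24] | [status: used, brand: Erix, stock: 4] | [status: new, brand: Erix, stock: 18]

The pattern is that an item is 'Match' exactly when: stock ≤ 18.

No match, Match, Match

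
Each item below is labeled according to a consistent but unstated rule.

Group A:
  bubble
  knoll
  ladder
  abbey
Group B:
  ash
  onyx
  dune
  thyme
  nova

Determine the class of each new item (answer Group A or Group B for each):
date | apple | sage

Group B, Group A, Group B

The distinguishing property — has a double letter — holds for all the 'Group A' cases and none of the 'Group B' cases.
date → no doubled letter → Group B.
apple → 'pp' doubled → Group A.
sage → no doubled letter → Group B.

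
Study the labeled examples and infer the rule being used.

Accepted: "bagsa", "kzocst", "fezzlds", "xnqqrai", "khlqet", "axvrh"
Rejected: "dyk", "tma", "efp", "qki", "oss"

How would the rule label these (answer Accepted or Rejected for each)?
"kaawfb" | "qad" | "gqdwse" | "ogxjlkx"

'Accepted' ⟺ length ≥ 5.

Accepted, Rejected, Accepted, Accepted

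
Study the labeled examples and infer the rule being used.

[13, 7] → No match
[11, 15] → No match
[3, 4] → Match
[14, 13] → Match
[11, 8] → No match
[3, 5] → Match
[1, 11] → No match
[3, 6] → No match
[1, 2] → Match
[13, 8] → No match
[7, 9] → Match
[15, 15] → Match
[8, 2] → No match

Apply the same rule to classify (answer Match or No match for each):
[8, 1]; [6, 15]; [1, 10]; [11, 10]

No match, No match, No match, Match

'Match' ⟺ |first − second| ≤ 2.
[8, 1] — |8−1| = 7, hence No match. [6, 15] — |6−15| = 9, hence No match. [1, 10] — |1−10| = 9, hence No match. [11, 10] — |11−10| = 1, hence Match.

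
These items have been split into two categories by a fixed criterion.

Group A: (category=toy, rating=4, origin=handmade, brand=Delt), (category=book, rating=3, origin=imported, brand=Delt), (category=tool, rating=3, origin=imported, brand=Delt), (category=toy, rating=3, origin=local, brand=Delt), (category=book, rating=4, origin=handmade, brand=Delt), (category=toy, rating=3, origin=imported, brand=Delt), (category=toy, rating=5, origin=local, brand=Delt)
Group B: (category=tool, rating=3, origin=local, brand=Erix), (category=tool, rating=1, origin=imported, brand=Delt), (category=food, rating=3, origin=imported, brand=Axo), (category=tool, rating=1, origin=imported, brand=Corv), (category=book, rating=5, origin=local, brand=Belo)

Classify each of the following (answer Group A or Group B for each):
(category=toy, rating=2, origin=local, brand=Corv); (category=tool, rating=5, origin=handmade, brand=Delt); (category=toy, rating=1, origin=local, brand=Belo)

The common property of the 'Group A' items is: brand is Delt AND rating ≥ 3. No 'Group B' item has it.
(category=toy, rating=2, origin=local, brand=Corv): brand is Corv, rating = 2, fails the rule → Group B. (category=tool, rating=5, origin=handmade, brand=Delt): brand is Delt, rating = 5, meets the rule → Group A. (category=toy, rating=1, origin=local, brand=Belo): brand is Belo, rating = 1, fails the rule → Group B.

Group B, Group A, Group B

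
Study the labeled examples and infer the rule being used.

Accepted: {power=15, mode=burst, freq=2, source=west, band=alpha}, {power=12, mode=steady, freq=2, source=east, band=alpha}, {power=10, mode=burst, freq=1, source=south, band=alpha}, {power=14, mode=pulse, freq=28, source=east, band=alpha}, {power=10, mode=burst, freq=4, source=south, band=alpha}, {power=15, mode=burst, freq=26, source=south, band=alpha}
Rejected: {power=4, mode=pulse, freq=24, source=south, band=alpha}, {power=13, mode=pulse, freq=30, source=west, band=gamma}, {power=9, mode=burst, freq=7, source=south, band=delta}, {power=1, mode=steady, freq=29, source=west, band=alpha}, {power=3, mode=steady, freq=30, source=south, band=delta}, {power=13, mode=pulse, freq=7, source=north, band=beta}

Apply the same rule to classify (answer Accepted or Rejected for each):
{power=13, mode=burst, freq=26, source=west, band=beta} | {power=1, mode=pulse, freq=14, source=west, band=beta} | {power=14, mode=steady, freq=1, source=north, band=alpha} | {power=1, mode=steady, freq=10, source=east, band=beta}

The classifier is using: band is alpha AND power ≥ 9.
{power=13, mode=burst, freq=26, source=west, band=beta} → band is beta, power = 13 → Rejected. {power=1, mode=pulse, freq=14, source=west, band=beta} → band is beta, power = 1 → Rejected. {power=14, mode=steady, freq=1, source=north, band=alpha} → band is alpha, power = 14 → Accepted. {power=1, mode=steady, freq=10, source=east, band=beta} → band is beta, power = 1 → Rejected.

Rejected, Rejected, Accepted, Rejected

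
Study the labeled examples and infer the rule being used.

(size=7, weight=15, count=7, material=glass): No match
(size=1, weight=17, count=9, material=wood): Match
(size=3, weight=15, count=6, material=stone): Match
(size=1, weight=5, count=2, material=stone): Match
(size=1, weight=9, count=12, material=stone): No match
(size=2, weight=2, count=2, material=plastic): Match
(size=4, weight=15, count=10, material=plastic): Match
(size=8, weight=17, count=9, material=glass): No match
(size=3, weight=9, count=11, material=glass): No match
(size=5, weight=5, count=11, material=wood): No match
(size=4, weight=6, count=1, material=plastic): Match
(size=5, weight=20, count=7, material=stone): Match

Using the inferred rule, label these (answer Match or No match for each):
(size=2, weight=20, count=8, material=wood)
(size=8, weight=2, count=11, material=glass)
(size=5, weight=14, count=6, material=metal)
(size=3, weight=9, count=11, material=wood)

The distinguishing property — count ≤ 10 AND size ≤ 5 — holds for all the 'Match' cases and none of the 'No match' cases.
(size=2, weight=20, count=8, material=wood): count = 8, size = 2, satisfies this → Match. (size=8, weight=2, count=11, material=glass): count = 11, size = 8, doesn't match → No match. (size=5, weight=14, count=6, material=metal): count = 6, size = 5, satisfies this → Match. (size=3, weight=9, count=11, material=wood): count = 11, size = 3, doesn't match → No match.

Match, No match, Match, No match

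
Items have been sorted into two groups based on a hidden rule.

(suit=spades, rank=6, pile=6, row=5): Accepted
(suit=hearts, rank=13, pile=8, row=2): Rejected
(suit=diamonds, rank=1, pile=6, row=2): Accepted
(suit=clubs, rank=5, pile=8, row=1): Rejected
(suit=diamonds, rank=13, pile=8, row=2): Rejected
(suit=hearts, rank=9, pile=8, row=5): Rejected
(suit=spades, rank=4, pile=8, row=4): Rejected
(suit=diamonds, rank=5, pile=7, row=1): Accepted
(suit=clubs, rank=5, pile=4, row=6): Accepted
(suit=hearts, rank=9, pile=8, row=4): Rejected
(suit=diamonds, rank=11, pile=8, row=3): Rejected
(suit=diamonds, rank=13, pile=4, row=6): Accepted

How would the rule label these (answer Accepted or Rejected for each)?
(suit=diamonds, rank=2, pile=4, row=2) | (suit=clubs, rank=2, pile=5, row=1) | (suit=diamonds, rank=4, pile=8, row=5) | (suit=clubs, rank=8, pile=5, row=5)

Rule: pile ≤ 7. This holds for each 'Accepted' example and fails for each 'Rejected' one.
Accepted: (suit=diamonds, rank=2, pile=4, row=2), since pile = 4.
Accepted: (suit=clubs, rank=2, pile=5, row=1), since pile = 5.
Rejected: (suit=diamonds, rank=4, pile=8, row=5), since pile = 8.
Accepted: (suit=clubs, rank=8, pile=5, row=5), since pile = 5.

Accepted, Accepted, Rejected, Accepted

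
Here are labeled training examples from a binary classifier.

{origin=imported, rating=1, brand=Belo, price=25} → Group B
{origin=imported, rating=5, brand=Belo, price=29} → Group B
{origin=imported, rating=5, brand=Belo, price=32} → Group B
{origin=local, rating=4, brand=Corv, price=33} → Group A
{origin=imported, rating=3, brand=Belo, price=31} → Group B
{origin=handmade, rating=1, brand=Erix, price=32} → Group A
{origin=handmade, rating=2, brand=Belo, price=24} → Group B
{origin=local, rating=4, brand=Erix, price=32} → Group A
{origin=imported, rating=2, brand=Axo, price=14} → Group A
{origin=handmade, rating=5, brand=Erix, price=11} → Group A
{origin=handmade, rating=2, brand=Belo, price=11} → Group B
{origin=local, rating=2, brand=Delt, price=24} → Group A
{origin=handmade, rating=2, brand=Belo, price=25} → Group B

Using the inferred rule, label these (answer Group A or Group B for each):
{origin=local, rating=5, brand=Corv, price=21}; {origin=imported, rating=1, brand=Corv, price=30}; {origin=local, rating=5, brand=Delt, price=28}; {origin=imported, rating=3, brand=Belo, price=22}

All 'Group A' examples share one property — brand is not Belo — and every 'Group B' example lacks it.
{origin=local, rating=5, brand=Corv, price=21} → brand is Corv → Group A.
{origin=imported, rating=1, brand=Corv, price=30} → brand is Corv → Group A.
{origin=local, rating=5, brand=Delt, price=28} → brand is Delt → Group A.
{origin=imported, rating=3, brand=Belo, price=22} → brand is Belo → Group B.

Group A, Group A, Group A, Group B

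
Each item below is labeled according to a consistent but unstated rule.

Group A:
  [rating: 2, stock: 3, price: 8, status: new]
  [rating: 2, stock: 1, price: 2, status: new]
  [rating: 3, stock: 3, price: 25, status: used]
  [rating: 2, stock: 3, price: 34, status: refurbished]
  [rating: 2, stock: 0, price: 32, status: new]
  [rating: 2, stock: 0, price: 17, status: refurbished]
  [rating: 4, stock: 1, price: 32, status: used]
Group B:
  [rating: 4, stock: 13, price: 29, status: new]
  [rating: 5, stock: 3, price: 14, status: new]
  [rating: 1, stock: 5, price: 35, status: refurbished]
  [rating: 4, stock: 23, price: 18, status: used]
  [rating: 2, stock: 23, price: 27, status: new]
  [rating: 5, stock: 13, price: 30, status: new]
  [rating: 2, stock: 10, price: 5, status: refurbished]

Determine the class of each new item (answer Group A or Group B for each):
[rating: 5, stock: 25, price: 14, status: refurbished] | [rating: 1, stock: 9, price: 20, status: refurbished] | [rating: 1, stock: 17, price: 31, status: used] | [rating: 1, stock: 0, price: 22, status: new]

Every 'Group A' example satisfies: rating ≤ 4 AND stock ≤ 3. None of the 'Group B' examples do.
Group B: [rating: 5, stock: 25, price: 14, status: refurbished], since rating = 5, stock = 25.
Group B: [rating: 1, stock: 9, price: 20, status: refurbished], since rating = 1, stock = 9.
Group B: [rating: 1, stock: 17, price: 31, status: used], since rating = 1, stock = 17.
Group A: [rating: 1, stock: 0, price: 22, status: new], since rating = 1, stock = 0.

Group B, Group B, Group B, Group A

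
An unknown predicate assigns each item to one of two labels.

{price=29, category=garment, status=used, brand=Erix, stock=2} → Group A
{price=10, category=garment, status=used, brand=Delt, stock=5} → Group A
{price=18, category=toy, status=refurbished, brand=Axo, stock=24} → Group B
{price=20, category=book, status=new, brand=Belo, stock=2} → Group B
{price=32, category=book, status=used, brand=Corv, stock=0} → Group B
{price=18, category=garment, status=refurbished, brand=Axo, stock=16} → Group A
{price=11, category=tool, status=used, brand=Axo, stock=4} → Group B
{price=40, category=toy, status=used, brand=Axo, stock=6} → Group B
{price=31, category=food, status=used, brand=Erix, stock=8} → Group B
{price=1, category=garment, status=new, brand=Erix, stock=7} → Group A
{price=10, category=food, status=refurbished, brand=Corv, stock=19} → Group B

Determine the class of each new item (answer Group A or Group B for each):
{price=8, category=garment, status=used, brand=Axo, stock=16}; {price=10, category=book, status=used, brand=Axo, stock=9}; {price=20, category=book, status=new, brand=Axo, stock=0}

The rule appears to be: category is garment.
{price=8, category=garment, status=used, brand=Axo, stock=16} → category is garment → Group A.
{price=10, category=book, status=used, brand=Axo, stock=9} → category is book → Group B.
{price=20, category=book, status=new, brand=Axo, stock=0} → category is book → Group B.

Group A, Group B, Group B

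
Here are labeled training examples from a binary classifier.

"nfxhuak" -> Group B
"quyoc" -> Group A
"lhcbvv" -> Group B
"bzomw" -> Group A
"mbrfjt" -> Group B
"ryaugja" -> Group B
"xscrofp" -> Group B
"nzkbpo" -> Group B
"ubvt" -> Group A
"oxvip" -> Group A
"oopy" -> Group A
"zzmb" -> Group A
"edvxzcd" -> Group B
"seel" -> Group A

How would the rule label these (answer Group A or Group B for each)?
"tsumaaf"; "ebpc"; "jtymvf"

Group B, Group A, Group B

'Group A' ⟺ length ≤ 5.
"tsumaaf": length 7 — doesn't qualify, so Group B. "ebpc": length 4 — checks out, so Group A. "jtymvf": length 6 — doesn't qualify, so Group B.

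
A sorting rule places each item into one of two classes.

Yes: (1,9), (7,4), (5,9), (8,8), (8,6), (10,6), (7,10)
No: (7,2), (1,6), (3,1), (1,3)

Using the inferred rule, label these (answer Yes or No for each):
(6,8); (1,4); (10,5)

Yes, No, Yes

The simplest hypothesis consistent with all the labels is: sum ≥ 10.
(6,8): 6+8 = 14, qualifies → Yes.
(1,4): 1+4 = 5, fails the rule → No.
(10,5): 10+5 = 15, qualifies → Yes.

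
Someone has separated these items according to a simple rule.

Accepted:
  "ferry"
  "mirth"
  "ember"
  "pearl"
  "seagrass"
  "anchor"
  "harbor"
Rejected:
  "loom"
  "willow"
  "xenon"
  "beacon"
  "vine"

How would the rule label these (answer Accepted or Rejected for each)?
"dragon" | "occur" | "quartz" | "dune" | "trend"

'Accepted' ⟺ contains 'r'.

Accepted, Accepted, Accepted, Rejected, Accepted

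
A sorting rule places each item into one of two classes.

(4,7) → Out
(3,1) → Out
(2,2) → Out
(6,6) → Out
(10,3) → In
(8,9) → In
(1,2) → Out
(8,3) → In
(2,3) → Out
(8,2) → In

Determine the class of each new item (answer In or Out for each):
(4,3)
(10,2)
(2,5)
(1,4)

Rule: first ≥ 7. This holds for each 'In' example and fails for each 'Out' one.
(4,3) — first 4, hence Out.
(10,2) — first 10, hence In.
(2,5) — first 2, hence Out.
(1,4) — first 1, hence Out.

Out, In, Out, Out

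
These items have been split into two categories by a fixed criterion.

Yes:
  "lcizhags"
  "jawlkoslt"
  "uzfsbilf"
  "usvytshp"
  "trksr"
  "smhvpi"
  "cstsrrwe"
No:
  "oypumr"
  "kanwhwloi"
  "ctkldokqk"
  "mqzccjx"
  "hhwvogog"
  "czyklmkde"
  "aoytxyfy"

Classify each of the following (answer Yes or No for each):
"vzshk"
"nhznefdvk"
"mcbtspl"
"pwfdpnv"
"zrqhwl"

Yes, No, Yes, No, No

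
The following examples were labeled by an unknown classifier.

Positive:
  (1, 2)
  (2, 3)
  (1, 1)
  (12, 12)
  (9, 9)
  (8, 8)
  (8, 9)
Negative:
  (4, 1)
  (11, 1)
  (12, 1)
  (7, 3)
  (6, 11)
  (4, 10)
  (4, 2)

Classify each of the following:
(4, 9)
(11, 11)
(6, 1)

'Positive' ⟺ |first − second| ≤ 1.
Negative: (4, 9), since |4−9| = 5.
Positive: (11, 11), since |11−11| = 0.
Negative: (6, 1), since |6−1| = 5.

Negative, Positive, Negative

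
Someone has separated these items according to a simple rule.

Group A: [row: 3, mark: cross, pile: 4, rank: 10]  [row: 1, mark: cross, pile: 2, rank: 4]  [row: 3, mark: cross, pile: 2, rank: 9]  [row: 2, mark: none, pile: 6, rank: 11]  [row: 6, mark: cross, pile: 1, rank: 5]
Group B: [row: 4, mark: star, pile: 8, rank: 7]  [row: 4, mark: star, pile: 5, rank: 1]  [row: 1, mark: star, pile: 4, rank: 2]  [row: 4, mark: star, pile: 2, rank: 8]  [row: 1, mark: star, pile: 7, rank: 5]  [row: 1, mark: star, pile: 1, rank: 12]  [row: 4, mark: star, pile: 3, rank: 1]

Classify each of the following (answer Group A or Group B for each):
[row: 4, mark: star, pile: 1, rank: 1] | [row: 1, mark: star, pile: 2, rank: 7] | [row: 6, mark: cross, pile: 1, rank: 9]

'Group A' ⟺ mark is not star.
[row: 4, mark: star, pile: 1, rank: 1]: Group B (mark is star). [row: 1, mark: star, pile: 2, rank: 7]: Group B (mark is star). [row: 6, mark: cross, pile: 1, rank: 9]: Group A (mark is cross).

Group B, Group B, Group A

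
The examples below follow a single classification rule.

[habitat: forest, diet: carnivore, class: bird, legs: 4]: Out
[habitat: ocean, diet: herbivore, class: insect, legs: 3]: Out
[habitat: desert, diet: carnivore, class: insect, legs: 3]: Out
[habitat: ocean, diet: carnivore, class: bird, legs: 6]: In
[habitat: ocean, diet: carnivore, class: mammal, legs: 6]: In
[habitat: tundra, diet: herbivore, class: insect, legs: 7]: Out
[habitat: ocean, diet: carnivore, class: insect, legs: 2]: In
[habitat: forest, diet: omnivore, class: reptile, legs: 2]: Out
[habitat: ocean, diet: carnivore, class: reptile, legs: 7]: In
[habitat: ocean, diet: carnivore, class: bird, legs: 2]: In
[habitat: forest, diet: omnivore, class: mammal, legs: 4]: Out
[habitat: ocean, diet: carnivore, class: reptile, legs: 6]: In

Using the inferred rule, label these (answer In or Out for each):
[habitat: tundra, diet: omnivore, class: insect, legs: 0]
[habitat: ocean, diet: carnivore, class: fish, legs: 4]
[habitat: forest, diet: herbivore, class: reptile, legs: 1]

A rule that fits every label: diet is carnivore AND habitat is ocean — true of each 'In' example, false of each 'Out' one.

Out, In, Out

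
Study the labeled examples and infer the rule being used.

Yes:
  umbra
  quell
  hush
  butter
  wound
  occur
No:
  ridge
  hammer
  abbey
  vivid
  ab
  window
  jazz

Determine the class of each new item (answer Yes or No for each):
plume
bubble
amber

Yes, Yes, No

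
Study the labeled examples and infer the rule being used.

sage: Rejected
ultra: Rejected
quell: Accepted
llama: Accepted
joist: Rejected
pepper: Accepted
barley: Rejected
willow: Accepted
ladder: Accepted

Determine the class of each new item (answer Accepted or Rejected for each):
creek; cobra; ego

The distinguishing property — has a double letter — holds for all the 'Accepted' cases and none of the 'Rejected' cases.
creek: 'ee' doubled, qualifies → Accepted.
cobra: no doubled letter, lacks this property → Rejected.
ego: no doubled letter, lacks this property → Rejected.

Accepted, Rejected, Rejected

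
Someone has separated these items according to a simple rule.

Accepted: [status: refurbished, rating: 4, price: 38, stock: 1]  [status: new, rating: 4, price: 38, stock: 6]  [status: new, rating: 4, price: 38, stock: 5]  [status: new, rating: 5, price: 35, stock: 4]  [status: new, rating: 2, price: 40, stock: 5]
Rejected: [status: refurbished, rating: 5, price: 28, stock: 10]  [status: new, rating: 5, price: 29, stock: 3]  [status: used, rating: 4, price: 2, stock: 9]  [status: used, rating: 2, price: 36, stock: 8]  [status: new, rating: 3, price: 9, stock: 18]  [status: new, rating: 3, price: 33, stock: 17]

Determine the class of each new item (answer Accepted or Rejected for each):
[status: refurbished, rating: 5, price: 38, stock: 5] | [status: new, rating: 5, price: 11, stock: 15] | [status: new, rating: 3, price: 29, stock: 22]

Accepted, Rejected, Rejected

The rule appears to be: stock ≤ 6 AND price ≥ 33.
[status: refurbished, rating: 5, price: 38, stock: 5]: stock = 5, price = 38, qualifies → Accepted.
[status: new, rating: 5, price: 11, stock: 15]: stock = 15, price = 11, does not fit → Rejected.
[status: new, rating: 3, price: 29, stock: 22]: stock = 22, price = 29, does not fit → Rejected.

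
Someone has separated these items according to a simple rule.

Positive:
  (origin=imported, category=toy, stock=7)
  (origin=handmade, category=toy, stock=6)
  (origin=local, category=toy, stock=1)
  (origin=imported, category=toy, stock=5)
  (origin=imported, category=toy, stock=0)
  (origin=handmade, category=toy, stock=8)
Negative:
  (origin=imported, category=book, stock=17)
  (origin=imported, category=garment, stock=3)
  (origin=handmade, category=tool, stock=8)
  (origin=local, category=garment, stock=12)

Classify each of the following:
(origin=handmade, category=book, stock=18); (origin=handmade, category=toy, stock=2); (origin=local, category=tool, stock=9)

Rule: category is toy. This holds for each 'Positive' example and fails for each 'Negative' one.
(origin=handmade, category=book, stock=18) → category is book → Negative. (origin=handmade, category=toy, stock=2) → category is toy → Positive. (origin=local, category=tool, stock=9) → category is tool → Negative.

Negative, Positive, Negative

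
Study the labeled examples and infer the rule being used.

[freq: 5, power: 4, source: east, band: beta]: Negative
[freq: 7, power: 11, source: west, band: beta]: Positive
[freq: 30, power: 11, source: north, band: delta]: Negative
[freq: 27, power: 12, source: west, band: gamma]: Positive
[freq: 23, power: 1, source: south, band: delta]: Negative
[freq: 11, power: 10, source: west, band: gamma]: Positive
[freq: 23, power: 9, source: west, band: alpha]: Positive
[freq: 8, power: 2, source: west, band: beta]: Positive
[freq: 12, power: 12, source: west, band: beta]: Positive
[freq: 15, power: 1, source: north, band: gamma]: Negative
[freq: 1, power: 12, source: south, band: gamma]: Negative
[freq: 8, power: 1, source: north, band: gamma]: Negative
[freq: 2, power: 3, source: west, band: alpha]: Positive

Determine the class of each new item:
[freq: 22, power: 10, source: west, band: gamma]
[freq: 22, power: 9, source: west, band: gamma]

The distinguishing property — source is west — holds for all the 'Positive' cases and none of the 'Negative' cases.

Positive, Positive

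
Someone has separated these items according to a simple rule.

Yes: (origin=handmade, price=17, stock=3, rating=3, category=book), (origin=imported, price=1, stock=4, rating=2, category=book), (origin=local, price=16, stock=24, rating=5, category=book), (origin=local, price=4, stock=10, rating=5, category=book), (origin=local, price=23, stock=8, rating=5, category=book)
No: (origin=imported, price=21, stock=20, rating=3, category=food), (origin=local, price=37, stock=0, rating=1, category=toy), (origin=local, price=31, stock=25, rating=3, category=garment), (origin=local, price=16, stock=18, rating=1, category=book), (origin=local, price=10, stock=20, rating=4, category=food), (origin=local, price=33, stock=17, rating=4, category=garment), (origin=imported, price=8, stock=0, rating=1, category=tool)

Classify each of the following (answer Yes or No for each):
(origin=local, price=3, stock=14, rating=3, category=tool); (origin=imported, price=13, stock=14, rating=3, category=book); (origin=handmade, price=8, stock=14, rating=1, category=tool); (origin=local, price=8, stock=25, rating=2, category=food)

Rule: category is book AND rating ≥ 2. This holds for each 'Yes' example and fails for each 'No' one.
(origin=local, price=3, stock=14, rating=3, category=tool) → category is tool, rating = 3 → No. (origin=imported, price=13, stock=14, rating=3, category=book) → category is book, rating = 3 → Yes. (origin=handmade, price=8, stock=14, rating=1, category=tool) → category is tool, rating = 1 → No. (origin=local, price=8, stock=25, rating=2, category=food) → category is food, rating = 2 → No.

No, Yes, No, No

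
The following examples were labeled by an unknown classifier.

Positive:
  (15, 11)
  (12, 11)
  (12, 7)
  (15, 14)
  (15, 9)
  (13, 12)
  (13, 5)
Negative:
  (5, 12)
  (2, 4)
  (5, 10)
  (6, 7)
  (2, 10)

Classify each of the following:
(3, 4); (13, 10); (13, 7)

Negative, Positive, Positive

The rule appears to be: first > second.
Negative: (3, 4), since 3 < 4. Positive: (13, 10), since 13 > 10. Positive: (13, 7), since 13 > 7.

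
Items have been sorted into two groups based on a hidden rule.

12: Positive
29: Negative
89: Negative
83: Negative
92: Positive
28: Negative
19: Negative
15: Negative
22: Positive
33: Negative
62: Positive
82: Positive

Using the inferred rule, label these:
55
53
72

Negative, Negative, Positive

Every 'Positive' example satisfies: ends in digit 2. None of the 'Negative' examples do.
55 → last digit 5 → Negative.
53 → last digit 3 → Negative.
72 → last digit 2 → Positive.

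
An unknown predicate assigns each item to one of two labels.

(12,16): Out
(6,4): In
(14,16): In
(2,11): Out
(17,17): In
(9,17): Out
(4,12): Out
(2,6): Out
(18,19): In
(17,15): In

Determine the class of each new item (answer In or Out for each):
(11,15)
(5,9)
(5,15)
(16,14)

One predicate separates the groups cleanly: |first − second| ≤ 2.
(11,15): Out (|11−15| = 4).
(5,9): Out (|5−9| = 4).
(5,15): Out (|5−15| = 10).
(16,14): In (|16−14| = 2).

Out, Out, Out, In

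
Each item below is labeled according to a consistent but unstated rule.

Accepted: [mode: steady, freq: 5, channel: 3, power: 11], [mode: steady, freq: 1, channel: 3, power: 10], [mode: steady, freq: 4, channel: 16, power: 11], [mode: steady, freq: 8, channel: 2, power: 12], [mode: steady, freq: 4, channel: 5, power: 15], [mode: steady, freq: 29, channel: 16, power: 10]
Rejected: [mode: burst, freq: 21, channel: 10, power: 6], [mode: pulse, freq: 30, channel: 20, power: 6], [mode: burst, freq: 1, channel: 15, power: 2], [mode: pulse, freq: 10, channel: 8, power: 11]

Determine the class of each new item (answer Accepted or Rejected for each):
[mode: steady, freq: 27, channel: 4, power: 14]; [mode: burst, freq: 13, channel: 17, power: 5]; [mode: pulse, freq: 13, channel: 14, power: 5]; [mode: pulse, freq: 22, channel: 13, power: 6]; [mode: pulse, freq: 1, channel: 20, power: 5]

Accepted, Rejected, Rejected, Rejected, Rejected

Rule: mode is steady. This holds for each 'Accepted' example and fails for each 'Rejected' one.
[mode: steady, freq: 27, channel: 4, power: 14] → mode is steady → Accepted. [mode: burst, freq: 13, channel: 17, power: 5] → mode is burst → Rejected. [mode: pulse, freq: 13, channel: 14, power: 5] → mode is pulse → Rejected. [mode: pulse, freq: 22, channel: 13, power: 6] → mode is pulse → Rejected. [mode: pulse, freq: 1, channel: 20, power: 5] → mode is pulse → Rejected.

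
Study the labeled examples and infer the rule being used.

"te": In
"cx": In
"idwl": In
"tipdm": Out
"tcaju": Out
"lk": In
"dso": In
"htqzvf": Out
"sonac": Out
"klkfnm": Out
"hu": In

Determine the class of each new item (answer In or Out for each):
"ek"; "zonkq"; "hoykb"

A rule that fits every label: length ≤ 4 — true of each 'In' example, false of each 'Out' one.
In: "ek", since length 2.
Out: "zonkq", since length 5.
Out: "hoykb", since length 5.

In, Out, Out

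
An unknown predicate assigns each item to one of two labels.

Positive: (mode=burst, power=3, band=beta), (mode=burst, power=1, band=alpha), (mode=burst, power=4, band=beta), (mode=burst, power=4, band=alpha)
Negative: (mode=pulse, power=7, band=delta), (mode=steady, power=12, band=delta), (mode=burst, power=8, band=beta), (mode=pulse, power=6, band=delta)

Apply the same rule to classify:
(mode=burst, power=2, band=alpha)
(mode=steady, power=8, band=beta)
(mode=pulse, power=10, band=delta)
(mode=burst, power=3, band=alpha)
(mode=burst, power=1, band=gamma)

Positive, Negative, Negative, Positive, Positive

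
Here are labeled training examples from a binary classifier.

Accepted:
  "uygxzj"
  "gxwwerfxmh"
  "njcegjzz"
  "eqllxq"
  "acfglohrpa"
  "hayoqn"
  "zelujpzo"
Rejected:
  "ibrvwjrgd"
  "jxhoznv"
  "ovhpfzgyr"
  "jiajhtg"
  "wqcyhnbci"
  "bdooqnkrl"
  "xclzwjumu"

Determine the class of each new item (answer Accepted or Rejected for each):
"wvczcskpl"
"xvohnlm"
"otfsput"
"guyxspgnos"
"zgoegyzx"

Rejected, Rejected, Rejected, Accepted, Accepted

One predicate separates the groups cleanly: even length.
"wvczcskpl": length 9, doesn't qualify → Rejected. "xvohnlm": length 7, doesn't qualify → Rejected. "otfsput": length 7, doesn't qualify → Rejected. "guyxspgnos": length 10, has this property → Accepted. "zgoegyzx": length 8, has this property → Accepted.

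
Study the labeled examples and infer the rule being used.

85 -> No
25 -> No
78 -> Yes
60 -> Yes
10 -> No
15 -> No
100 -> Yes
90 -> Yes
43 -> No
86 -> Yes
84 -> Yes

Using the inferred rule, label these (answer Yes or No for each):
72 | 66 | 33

Yes, Yes, No

The rule appears to be: even AND at least 15.
72: Yes (72 is even, 72 ≥ 15).
66: Yes (66 is even, 66 ≥ 15).
33: No (33 is odd, 33 ≥ 15).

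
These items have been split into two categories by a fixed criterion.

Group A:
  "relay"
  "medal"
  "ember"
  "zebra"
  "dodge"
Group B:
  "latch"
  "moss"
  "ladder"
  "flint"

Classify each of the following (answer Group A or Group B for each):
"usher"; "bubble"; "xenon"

Group A, Group B, Group A

A rule that fits every label: odd length AND contains 'e' — true of each 'Group A' example, false of each 'Group B' one.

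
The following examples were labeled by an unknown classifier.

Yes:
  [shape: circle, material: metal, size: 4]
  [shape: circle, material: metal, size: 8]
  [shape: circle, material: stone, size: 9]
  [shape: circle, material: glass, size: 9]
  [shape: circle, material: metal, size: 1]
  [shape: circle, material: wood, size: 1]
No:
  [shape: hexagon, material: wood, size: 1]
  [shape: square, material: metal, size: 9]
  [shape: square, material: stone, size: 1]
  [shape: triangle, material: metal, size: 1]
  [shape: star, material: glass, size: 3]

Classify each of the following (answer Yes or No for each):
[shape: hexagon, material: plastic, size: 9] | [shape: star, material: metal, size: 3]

No, No

'Yes' ⟺ shape is circle.
[shape: hexagon, material: plastic, size: 9] — shape is hexagon, hence No. [shape: star, material: metal, size: 3] — shape is star, hence No.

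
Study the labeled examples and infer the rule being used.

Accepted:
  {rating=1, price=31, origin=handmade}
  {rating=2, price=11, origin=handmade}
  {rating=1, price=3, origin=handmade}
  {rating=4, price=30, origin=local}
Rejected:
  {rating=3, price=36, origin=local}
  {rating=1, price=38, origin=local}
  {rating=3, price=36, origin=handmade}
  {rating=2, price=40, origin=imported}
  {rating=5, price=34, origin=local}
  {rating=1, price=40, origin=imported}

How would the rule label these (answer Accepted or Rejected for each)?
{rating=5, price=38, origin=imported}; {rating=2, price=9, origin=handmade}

Rejected, Accepted

Every 'Accepted' example satisfies: price ≤ 31. None of the 'Rejected' examples do.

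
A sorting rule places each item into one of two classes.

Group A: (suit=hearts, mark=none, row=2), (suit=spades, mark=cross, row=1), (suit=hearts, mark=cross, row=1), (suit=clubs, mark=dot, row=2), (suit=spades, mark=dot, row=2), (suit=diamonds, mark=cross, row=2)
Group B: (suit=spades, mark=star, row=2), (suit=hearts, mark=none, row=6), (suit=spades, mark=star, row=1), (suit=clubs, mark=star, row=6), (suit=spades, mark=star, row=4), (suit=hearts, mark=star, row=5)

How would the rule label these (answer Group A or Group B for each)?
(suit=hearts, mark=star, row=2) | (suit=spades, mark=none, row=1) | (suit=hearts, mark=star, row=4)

One predicate separates the groups cleanly: mark is not star AND row ≤ 2.

Group B, Group A, Group B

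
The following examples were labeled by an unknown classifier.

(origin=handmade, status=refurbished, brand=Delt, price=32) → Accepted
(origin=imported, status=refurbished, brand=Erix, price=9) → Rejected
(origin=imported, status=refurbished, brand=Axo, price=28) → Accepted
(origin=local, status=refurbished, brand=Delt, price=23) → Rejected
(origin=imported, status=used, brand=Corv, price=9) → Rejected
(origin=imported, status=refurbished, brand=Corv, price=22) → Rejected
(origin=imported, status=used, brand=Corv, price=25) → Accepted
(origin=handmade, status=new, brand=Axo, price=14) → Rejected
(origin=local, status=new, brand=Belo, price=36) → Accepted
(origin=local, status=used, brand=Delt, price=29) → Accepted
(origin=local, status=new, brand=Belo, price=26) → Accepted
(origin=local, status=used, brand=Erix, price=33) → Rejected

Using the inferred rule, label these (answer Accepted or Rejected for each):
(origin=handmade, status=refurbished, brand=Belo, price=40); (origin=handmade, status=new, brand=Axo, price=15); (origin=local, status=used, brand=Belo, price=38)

The rule appears to be: price ≥ 25 AND price ≠ 33.

Accepted, Rejected, Accepted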